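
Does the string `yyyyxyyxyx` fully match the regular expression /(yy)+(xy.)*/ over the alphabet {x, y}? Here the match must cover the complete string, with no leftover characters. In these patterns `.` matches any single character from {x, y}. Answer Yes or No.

Yes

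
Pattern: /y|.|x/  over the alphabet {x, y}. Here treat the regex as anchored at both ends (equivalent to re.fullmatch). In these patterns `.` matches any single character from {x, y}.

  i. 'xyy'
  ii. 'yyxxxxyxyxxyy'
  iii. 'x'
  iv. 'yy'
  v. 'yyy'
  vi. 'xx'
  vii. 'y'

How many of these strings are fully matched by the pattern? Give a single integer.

i → no match
ii → no match
iii → match
iv → no match
v → no match
vi → no match
vii → match
Total matched: 2

2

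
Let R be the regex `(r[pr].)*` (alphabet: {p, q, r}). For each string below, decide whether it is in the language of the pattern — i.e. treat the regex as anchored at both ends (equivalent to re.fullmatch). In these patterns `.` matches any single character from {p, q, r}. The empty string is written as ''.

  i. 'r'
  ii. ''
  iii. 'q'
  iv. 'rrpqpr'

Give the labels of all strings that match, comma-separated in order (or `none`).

ii

i → no match
ii → match
iii → no match
iv → no match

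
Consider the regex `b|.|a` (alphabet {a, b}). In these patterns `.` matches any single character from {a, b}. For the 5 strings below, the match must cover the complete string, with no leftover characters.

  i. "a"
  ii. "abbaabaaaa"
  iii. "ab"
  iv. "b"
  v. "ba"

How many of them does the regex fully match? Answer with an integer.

2

i → match
ii → no match
iii → no match
iv → match
v → no match
Total matched: 2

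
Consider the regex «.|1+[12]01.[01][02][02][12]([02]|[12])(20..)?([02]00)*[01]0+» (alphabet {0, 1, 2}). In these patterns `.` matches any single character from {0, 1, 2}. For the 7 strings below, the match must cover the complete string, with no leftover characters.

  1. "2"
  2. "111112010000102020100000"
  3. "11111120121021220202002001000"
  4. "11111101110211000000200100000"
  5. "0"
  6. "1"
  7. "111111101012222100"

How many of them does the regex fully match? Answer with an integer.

1 → match
2 → match
3 → match
4 → match
5 → match
6 → match
7 → match
Total matched: 7

7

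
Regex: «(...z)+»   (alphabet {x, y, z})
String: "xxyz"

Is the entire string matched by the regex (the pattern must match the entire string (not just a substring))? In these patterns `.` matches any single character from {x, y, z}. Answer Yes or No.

Yes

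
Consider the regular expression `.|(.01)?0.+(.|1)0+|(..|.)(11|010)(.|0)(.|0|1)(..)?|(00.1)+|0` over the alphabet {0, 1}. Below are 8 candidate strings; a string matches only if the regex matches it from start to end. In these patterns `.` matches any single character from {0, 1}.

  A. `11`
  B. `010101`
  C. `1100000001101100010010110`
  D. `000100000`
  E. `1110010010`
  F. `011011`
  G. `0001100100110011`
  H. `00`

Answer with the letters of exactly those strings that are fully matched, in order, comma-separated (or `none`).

D

A → no match
B → no match
C → no match
D → match
E → no match
F → no match
G → no match
H → no match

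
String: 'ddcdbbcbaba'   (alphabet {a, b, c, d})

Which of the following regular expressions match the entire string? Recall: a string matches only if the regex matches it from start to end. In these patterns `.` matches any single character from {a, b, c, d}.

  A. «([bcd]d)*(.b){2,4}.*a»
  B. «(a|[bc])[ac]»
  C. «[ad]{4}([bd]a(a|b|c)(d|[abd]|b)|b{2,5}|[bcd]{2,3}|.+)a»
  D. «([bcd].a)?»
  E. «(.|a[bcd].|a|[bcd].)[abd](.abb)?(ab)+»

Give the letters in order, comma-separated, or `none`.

A

A → match
B → no match
C → no match
D → no match
E → no match — must end with 'ab'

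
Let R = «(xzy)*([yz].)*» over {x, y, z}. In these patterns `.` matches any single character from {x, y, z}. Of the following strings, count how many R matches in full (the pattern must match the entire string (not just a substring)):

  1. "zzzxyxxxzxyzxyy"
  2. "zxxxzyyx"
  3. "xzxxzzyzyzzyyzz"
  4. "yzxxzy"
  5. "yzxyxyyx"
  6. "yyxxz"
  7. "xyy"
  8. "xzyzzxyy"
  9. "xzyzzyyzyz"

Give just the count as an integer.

1 → no match
2 → no match
3 → no match
4 → no match
5 → no match
6 → no match
7 → no match
8 → no match
9 → no match
Total matched: 0

0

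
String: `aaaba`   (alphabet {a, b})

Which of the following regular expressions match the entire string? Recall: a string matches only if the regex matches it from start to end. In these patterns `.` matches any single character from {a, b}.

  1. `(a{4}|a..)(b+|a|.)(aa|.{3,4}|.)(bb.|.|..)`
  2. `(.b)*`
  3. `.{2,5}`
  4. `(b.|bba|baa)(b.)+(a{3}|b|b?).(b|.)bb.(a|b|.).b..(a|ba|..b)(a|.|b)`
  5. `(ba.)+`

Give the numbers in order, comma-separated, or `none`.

1 → no match
2 → no match
3 → match
4 → no match
5 → no match — must start with `ba`

3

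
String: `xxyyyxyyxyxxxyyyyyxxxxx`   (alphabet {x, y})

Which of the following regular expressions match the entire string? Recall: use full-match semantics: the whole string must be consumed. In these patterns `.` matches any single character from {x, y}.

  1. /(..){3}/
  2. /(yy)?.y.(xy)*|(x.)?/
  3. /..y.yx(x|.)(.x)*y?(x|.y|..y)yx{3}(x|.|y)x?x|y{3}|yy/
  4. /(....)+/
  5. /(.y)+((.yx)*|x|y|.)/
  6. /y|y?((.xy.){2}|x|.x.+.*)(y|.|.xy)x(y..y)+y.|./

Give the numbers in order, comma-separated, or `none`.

1 → no match
2 → no match
3 → match
4 → no match
5 → no match
6 → no match

3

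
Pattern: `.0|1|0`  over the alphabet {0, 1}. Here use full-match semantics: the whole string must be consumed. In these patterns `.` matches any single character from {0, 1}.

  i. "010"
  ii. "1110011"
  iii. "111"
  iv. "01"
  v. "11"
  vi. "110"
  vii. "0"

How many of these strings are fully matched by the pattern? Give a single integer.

1

i → no match
ii → no match
iii → no match
iv → no match
v → no match
vi → no match
vii → match
Total matched: 1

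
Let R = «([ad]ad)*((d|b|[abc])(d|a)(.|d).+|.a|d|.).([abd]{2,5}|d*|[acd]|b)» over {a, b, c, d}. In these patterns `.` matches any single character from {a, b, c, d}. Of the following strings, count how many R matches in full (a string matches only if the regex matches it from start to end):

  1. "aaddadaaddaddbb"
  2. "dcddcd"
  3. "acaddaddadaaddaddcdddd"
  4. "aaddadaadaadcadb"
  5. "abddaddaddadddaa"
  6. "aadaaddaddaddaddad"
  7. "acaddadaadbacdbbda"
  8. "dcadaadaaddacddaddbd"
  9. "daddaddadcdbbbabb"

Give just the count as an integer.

4

1 → match
2 → no match
3 → no match
4 → match
5 → no match
6 → match
7 → no match
8 → no match
9 → match
Total matched: 4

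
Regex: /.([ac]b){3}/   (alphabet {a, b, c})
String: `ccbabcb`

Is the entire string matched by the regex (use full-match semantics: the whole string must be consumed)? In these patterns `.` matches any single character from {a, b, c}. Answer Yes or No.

Yes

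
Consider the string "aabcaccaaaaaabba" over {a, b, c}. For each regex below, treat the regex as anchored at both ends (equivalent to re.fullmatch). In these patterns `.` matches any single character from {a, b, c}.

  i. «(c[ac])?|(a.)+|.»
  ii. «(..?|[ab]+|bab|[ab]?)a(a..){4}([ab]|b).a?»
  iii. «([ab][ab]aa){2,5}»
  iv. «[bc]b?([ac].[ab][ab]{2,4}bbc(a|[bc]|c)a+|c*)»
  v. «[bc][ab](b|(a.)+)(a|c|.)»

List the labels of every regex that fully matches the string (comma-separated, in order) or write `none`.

i → no match
ii → match
iii → no match — must end with "aa"
iv → no match
v → no match

ii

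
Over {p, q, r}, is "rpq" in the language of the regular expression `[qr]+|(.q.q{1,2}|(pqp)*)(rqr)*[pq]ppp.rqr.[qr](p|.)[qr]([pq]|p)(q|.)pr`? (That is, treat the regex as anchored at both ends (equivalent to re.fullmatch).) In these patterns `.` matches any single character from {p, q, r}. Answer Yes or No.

No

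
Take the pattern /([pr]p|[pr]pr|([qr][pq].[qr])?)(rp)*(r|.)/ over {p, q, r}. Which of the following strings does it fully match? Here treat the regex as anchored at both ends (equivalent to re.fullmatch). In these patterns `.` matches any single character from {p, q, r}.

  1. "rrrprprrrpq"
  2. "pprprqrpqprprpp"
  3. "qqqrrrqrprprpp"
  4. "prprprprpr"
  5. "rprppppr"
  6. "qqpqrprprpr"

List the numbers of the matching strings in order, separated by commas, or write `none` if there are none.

1. "rrrprprrrpq" → no match
2 → no match
3 → no match
4. "prprprprpr" → no match
5. "rprppppr" → no match
6. "qqpqrprprpr" → match

6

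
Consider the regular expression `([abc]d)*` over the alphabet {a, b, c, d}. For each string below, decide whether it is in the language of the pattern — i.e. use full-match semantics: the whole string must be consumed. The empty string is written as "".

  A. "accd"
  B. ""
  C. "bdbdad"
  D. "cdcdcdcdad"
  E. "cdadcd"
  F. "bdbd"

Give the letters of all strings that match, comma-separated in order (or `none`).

B, C, D, E, F

A → no match
B → match
C → match
D → match
E → match
F → match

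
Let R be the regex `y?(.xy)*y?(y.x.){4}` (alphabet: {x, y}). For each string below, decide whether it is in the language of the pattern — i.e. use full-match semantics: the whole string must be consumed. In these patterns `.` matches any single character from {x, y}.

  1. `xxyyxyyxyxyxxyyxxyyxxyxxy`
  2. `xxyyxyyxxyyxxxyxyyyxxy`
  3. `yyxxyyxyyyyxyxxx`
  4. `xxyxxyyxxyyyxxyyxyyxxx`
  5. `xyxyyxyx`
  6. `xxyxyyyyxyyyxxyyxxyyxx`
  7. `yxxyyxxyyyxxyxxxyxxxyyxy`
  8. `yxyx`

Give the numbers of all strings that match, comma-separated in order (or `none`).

1 → no match
2 → no match
3 → no match
4 → match
5 → no match
6 → no match
7 → no match
8 → no match

4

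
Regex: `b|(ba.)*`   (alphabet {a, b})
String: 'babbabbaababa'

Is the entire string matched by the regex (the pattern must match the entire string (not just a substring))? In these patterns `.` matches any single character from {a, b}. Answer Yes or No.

No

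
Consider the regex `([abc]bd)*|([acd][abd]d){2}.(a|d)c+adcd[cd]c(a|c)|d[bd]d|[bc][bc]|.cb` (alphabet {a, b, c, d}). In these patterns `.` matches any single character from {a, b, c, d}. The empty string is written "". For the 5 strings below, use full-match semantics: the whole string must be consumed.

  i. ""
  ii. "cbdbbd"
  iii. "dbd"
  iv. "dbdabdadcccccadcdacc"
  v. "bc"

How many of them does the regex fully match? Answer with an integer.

4

i. "" → match
ii. "cbdbbd" → match
iii. "dbd" → match
iv → no match
v. "bc" → match
Total matched: 4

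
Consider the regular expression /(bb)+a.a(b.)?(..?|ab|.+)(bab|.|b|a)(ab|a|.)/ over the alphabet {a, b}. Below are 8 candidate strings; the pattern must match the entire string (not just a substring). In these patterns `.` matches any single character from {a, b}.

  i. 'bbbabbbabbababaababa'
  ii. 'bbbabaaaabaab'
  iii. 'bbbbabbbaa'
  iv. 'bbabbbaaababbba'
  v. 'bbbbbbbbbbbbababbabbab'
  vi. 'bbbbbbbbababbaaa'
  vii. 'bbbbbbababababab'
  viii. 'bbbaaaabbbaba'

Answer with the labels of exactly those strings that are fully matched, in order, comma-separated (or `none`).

i → no match
ii → no match
iii → no match
iv → no match
v → match
vi → match
vii → match
viii → no match

v, vi, vii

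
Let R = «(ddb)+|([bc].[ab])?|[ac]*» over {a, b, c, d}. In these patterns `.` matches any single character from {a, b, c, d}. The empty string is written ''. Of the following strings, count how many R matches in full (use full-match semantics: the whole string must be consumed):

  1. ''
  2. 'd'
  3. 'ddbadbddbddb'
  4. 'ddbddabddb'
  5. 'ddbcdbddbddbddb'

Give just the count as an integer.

1

1 → match
2 → no match
3 → no match
4 → no match
5 → no match
Total matched: 1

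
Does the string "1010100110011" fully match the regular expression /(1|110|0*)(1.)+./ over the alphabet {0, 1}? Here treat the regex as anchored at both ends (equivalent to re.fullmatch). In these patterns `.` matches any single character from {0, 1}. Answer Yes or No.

No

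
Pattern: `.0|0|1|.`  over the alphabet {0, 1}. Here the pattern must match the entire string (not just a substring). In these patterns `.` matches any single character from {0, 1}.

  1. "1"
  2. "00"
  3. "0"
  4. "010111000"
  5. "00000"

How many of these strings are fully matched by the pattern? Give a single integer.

3

1 → match
2 → match
3 → match
4 → no match
5 → no match
Total matched: 3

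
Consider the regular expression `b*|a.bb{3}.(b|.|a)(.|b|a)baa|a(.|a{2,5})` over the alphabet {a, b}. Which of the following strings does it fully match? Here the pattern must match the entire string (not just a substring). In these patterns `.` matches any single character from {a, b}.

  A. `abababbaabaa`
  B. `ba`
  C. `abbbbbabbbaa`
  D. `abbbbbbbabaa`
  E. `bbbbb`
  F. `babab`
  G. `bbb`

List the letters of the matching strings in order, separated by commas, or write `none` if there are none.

C, D, E, G

A → no match
B → no match
C → match
D → match
E → match
F → no match
G → match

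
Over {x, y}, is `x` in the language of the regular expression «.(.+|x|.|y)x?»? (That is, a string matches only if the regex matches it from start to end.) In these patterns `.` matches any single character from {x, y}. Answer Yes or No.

No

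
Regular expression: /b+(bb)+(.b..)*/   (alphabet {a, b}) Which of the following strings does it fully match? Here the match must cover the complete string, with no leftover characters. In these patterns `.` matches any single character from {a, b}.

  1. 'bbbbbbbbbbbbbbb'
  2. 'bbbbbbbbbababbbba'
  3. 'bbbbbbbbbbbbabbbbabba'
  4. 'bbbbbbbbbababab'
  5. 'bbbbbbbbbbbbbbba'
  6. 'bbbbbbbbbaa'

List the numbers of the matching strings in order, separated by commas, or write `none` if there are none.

1, 2, 3, 4, 5, 6

1 → match
2 → match
3 → match
4 → match
5 → match
6 → match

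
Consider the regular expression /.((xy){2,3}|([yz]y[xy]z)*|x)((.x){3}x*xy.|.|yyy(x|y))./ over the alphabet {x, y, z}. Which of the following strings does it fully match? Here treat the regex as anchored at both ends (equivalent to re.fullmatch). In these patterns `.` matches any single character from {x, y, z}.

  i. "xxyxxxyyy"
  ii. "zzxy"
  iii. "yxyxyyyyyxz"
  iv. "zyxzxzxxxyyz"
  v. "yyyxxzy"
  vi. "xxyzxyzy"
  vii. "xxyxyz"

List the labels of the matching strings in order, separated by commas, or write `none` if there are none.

iv

i → no match
ii → no match
iii → no match
iv → match
v → no match
vi → no match
vii → no match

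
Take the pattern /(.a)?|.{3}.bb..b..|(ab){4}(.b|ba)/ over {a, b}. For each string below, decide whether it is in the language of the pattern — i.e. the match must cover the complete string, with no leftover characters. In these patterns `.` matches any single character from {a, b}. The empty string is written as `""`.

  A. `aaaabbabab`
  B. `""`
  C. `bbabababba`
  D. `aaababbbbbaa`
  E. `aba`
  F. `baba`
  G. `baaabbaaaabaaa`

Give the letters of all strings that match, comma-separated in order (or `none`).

A. `aaaabbabab` → no match
B. `""` → match
C. `bbabababba` → no match
D. `aaababbbbbaa` → no match
E. `aba` → no match
F. `baba` → no match
G → no match

B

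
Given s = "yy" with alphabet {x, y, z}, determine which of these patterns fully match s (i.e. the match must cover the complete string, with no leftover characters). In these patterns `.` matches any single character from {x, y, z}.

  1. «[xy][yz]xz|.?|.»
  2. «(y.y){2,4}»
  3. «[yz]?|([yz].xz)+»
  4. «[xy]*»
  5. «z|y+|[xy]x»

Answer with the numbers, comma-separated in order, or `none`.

4, 5

1 → no match
2 → no match
3 → no match
4 → match
5 → match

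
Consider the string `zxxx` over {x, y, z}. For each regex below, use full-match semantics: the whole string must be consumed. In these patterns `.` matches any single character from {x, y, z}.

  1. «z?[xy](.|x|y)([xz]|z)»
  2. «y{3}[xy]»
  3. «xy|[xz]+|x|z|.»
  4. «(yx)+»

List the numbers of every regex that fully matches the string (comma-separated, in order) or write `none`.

1, 3

1 → match
2 → no match — must start with `y`
3 → match
4 → no match — must start with `yx`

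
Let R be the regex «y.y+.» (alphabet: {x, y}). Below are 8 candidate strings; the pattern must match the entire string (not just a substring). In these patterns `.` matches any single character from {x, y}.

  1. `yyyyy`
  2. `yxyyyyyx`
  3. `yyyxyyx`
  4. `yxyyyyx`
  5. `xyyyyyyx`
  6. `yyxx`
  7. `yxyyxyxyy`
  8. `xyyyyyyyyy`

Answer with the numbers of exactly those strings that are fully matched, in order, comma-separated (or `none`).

1, 2, 4

1 → match
2 → match
3 → no match
4 → match
5 → no match — must start with `y`
6 → no match
7 → no match
8 → no match — must start with `y`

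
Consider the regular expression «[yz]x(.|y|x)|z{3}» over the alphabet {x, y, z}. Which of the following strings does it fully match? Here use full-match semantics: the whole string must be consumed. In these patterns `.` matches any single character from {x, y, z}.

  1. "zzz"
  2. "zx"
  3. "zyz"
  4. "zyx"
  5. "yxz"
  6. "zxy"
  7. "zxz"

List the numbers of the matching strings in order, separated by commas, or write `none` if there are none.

1 → match
2 → no match
3 → no match
4 → no match
5 → match
6 → match
7 → match

1, 5, 6, 7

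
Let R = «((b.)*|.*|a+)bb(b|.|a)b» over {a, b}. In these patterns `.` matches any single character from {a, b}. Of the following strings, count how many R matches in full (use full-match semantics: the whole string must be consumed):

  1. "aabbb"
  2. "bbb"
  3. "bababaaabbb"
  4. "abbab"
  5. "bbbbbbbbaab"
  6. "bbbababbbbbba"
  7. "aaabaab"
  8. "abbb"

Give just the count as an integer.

1. "aabbb" → no match
2. "bbb" → no match
3. "bababaaabbb" → no match
4. "abbab" → match
5. "bbbbbbbbaab" → no match
6 → no match — must end with "b"
7. "aaabaab" → no match
8. "abbb" → no match
Total matched: 1

1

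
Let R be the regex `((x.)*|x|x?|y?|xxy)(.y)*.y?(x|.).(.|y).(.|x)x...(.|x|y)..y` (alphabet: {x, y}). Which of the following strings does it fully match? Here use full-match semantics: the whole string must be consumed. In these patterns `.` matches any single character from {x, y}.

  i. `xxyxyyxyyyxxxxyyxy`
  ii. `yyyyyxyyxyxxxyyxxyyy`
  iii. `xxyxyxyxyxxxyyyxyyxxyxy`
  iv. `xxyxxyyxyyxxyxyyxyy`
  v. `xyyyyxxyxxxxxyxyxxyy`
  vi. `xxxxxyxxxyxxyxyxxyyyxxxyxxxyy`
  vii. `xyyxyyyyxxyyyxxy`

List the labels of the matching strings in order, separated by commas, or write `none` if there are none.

i, ii, iii, vii

i → match
ii → match
iii → match
iv → no match
v → no match
vi → no match
vii → match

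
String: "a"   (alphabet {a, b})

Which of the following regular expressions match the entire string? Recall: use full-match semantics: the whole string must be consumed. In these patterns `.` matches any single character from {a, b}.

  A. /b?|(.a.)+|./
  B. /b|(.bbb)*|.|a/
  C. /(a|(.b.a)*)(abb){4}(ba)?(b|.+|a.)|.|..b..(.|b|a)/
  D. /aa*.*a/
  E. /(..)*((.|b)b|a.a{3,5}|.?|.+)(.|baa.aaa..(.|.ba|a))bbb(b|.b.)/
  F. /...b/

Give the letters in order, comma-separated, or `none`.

A → match
B → match
C → match
D → no match
E → no match
F → no match — must end with "b"

A, B, C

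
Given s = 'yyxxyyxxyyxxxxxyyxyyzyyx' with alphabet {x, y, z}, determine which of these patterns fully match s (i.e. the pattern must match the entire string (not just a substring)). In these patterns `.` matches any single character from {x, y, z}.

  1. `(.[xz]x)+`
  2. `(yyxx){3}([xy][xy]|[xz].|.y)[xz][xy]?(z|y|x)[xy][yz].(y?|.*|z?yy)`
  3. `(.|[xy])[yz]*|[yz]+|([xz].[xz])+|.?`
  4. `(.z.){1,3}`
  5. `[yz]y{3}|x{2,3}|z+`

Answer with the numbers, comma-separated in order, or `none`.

2

1 → no match
2 → match
3 → no match
4 → no match
5 → no match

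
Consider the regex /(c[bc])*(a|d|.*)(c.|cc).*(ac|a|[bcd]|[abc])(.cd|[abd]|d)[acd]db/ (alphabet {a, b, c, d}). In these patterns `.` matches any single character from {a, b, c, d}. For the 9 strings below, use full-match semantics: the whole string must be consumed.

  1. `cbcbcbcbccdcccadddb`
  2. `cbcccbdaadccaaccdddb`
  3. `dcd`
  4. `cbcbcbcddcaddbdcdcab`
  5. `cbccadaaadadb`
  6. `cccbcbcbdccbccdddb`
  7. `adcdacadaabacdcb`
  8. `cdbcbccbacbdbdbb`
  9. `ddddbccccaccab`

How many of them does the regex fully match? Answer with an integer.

1 → match
2 → match
3 → no match — must end with `db`
4 → no match — must end with `db`
5 → match
6 → match
7 → no match — must end with `db`
8 → no match — must end with `db`
9 → no match — must end with `db`
Total matched: 4

4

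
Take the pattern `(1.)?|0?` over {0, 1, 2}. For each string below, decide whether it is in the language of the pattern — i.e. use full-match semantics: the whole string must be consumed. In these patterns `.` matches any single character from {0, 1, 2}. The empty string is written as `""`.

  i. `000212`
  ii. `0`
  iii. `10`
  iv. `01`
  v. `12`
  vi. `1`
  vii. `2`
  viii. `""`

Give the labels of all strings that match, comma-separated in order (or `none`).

i → no match
ii → match
iii → match
iv → no match
v → match
vi → no match
vii → no match
viii → match

ii, iii, v, viii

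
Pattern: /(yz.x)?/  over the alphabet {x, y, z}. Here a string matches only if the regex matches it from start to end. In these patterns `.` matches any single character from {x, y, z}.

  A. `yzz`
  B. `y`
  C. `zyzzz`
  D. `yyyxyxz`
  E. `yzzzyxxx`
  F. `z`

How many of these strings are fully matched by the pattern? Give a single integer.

A → no match
B → no match
C → no match
D → no match
E → no match
F → no match
Total matched: 0

0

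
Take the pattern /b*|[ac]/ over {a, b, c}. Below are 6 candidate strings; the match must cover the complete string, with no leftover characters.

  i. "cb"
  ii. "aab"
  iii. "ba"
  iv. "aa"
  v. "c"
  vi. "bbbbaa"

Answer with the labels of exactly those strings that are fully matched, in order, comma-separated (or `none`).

i → no match
ii → no match
iii → no match
iv → no match
v → match
vi → no match

v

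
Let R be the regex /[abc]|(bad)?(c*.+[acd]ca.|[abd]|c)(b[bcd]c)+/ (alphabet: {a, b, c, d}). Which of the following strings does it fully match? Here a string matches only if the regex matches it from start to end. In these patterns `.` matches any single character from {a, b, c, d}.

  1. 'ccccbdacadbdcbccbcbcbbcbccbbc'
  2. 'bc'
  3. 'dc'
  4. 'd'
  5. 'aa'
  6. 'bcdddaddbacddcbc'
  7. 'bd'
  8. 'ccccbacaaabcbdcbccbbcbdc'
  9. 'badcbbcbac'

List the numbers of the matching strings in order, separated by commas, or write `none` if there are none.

none

1 → no match
2. 'bc' → no match
3. 'dc' → no match
4. 'd' → no match
5. 'aa' → no match
6 → no match
7. 'bd' → no match
8 → no match
9. 'badcbbcbac' → no match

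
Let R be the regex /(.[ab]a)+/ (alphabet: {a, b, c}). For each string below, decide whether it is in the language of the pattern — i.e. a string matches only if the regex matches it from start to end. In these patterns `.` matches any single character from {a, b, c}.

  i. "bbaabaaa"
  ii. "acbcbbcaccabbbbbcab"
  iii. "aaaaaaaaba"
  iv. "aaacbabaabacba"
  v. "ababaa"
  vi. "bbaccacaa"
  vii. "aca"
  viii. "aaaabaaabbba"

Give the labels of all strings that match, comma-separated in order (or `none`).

i → no match
ii → no match — must end with "a"
iii → no match
iv → no match
v → match
vi → no match
vii → no match
viii → no match

v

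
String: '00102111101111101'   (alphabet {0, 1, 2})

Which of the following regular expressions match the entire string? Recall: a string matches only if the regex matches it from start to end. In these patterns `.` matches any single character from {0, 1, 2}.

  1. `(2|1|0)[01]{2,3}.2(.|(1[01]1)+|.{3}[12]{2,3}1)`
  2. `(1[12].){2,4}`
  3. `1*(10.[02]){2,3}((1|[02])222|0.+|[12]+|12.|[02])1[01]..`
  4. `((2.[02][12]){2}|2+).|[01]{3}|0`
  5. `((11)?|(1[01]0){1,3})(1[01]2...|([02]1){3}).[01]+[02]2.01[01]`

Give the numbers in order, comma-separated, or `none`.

1 → match
2 → no match — must start with '1'
3 → no match
4 → no match
5 → no match

1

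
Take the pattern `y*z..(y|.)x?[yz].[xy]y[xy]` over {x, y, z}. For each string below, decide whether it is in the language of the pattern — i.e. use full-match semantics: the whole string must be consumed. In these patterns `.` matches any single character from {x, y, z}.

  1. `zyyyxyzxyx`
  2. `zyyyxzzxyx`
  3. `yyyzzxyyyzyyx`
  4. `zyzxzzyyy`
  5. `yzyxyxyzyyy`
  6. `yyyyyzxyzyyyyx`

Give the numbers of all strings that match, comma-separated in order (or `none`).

1, 2, 4, 5, 6

1 → match
2 → match
3 → no match
4 → match
5 → match
6 → match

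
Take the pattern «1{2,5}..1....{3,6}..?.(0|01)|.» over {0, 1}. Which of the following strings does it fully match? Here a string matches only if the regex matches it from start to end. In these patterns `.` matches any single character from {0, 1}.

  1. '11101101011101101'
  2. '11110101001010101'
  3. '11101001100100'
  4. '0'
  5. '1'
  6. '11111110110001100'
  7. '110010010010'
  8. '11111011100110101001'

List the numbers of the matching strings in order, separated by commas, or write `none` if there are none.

1 → match
2 → match
3 → match
4 → match
5 → match
6 → match
7 → no match
8 → match

1, 2, 3, 4, 5, 6, 8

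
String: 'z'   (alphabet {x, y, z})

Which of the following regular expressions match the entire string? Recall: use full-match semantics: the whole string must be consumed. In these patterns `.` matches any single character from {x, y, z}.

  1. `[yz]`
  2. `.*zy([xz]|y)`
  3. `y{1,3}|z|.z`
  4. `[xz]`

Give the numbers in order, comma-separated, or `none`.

1, 3, 4

1 → match
2 → no match
3 → match
4 → match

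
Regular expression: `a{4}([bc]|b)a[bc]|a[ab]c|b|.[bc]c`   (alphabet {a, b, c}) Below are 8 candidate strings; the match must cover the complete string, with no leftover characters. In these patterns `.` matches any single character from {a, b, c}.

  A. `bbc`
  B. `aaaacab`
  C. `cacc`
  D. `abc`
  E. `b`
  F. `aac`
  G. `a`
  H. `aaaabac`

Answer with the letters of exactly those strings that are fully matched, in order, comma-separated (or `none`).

A → match
B → match
C → no match
D → match
E → match
F → match
G → no match
H → match

A, B, D, E, F, H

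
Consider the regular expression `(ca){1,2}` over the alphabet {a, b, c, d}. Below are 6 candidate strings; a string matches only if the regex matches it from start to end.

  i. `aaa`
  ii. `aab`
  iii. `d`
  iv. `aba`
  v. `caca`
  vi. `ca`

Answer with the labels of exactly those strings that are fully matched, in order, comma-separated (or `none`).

i → no match — must start with `ca`
ii → no match — must start with `ca`
iii → no match — must start with `ca`
iv → no match — must start with `ca`
v → match
vi → match

v, vi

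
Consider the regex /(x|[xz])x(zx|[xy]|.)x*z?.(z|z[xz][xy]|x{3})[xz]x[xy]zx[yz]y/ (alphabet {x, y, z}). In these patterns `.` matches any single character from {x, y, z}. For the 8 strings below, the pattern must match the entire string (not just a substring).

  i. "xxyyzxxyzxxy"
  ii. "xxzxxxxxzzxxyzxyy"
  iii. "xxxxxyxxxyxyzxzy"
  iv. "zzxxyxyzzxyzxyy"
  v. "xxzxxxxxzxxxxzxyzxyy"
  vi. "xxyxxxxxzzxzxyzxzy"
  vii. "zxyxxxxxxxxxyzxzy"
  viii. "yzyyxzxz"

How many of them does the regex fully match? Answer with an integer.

i → no match
ii → match
iii → no match
iv → no match
v → match
vi → match
vii → match
viii → no match — must end with "y"
Total matched: 4

4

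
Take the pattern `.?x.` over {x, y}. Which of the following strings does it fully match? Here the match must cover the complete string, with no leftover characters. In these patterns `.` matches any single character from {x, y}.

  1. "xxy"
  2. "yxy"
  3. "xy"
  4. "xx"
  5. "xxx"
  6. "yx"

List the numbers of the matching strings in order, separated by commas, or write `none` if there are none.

1, 2, 3, 4, 5

1 → match
2 → match
3 → match
4 → match
5 → match
6 → no match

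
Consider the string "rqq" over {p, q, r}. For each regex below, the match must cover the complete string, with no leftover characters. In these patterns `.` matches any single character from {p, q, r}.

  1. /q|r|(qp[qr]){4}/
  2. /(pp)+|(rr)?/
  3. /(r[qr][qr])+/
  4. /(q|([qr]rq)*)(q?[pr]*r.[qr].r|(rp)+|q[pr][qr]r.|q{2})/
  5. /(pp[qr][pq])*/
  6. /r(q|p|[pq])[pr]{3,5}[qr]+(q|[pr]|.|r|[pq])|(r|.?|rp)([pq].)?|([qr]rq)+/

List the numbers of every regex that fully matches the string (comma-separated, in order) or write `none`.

3, 6

1 → no match
2 → no match
3 → match
4 → no match
5 → no match
6 → match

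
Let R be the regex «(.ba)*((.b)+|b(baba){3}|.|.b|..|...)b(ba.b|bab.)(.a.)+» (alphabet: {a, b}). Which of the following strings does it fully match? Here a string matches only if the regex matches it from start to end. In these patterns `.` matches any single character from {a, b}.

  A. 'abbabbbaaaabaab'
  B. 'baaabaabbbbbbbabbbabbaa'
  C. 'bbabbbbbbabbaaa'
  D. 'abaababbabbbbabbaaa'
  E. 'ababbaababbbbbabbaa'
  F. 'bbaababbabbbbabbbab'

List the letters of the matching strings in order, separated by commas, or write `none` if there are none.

A → match
B → no match
C → match
D → match
E → no match
F → match

A, C, D, F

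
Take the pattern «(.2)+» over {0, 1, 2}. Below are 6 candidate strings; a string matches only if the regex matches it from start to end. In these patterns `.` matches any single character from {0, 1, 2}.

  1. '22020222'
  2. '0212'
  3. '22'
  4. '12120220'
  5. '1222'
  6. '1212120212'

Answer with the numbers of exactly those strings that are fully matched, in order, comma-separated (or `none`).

1, 2, 3, 5, 6

1. '22020222' → match
2. '0212' → match
3. '22' → match
4. '12120220' → no match — must end with '2'
5. '1222' → match
6. '1212120212' → match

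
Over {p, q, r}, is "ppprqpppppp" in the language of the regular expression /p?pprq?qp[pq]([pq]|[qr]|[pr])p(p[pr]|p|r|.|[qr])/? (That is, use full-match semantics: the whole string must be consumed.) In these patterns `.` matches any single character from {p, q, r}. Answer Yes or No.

Yes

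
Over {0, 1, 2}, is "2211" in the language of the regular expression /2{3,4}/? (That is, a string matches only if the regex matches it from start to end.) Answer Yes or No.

No

Every match must end with "2", but "2211" does not.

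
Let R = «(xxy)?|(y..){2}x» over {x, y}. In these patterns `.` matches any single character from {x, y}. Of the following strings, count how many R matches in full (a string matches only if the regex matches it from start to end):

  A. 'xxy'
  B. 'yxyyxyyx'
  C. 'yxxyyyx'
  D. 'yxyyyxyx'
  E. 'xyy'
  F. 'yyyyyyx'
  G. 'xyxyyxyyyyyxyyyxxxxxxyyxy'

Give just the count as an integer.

3

A → match
B → no match
C → match
D → no match
E → no match
F → match
G → no match
Total matched: 3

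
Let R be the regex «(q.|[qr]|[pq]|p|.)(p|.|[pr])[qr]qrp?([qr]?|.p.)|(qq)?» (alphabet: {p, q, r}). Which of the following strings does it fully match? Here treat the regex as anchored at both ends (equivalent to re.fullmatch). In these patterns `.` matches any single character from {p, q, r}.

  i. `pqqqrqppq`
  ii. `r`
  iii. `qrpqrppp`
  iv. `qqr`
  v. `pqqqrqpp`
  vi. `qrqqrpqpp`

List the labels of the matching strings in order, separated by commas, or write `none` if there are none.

v, vi

i → no match
ii → no match
iii → no match
iv → no match
v → match
vi → match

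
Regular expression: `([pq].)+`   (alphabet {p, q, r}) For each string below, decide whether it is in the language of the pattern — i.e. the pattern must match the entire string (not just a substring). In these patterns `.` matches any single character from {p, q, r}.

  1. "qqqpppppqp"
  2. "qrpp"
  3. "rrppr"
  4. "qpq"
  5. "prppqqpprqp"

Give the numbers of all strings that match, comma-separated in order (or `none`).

1. "qqqpppppqp" → match
2. "qrpp" → match
3. "rrppr" → no match
4. "qpq" → no match
5. "prppqqpprqp" → no match

1, 2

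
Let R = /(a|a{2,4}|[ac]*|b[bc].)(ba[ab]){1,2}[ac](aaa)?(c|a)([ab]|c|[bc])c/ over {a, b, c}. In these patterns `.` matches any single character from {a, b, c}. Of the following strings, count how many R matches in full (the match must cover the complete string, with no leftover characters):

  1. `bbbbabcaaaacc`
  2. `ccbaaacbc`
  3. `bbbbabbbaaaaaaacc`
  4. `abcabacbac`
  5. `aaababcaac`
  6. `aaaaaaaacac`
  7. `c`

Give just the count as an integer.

3

1 → match
2 → match
3 → no match
4 → no match
5 → match
6 → no match
7 → no match
Total matched: 3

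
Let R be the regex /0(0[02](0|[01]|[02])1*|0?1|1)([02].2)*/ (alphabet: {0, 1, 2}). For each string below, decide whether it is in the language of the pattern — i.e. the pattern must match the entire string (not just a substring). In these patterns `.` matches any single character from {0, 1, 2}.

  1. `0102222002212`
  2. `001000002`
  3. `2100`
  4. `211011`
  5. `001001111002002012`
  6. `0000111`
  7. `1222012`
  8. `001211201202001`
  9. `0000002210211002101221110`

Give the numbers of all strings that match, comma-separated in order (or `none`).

1 → no match
2. `001000002` → no match
3. `2100` → no match — must start with `0`
4. `211011` → no match — must start with `0`
5 → no match
6. `0000111` → match
7. `1222012` → no match — must start with `0`
8 → no match
9 → no match

6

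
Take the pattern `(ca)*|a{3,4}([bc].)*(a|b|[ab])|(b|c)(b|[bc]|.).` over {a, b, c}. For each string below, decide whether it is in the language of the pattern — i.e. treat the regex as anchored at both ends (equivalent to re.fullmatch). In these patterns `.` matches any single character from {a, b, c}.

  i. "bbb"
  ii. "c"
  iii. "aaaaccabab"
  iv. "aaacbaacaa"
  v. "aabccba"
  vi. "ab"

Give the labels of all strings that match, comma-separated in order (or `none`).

i → match
ii → no match
iii → no match
iv → no match
v → no match
vi → no match

i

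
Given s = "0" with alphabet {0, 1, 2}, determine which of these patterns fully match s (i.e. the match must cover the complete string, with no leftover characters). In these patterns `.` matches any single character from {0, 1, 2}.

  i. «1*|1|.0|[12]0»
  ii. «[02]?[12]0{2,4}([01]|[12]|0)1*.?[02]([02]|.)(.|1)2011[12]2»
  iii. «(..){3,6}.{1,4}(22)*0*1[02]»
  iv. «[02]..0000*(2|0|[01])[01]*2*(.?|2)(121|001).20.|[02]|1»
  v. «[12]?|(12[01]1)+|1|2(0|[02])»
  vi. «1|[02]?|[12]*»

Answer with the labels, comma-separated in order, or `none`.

iv, vi

i → no match
ii → no match — must end with "2"
iii → no match
iv → match
v → no match
vi → match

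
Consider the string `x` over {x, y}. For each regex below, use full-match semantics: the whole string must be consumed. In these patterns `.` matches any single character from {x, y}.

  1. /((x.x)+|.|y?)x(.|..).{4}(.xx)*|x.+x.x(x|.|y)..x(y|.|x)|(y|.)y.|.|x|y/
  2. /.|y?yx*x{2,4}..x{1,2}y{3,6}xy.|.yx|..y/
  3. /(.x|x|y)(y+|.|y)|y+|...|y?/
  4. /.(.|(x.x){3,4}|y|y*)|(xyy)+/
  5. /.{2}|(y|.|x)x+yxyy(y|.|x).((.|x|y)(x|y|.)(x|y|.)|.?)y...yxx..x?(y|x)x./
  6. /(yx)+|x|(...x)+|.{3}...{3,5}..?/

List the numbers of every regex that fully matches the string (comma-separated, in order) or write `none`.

1, 2, 4, 6

1 → match
2 → match
3 → no match
4 → match
5 → no match
6 → match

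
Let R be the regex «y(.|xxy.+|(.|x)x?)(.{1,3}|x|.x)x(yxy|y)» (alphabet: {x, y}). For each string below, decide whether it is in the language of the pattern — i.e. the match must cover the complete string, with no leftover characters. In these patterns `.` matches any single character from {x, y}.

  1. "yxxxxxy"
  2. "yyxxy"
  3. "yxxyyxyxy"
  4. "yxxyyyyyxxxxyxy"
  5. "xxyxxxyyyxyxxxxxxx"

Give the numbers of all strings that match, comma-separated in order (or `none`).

1, 2, 3, 4

1 → match
2 → match
3 → match
4 → match
5 → no match — must start with "y"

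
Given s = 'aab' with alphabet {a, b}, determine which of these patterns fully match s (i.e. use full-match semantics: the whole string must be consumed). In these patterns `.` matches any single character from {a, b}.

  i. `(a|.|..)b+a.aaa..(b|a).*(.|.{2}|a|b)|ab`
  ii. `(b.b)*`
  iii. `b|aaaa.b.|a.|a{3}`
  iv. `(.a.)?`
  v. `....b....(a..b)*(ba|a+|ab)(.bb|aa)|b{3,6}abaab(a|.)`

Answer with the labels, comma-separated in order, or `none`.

iv

i → no match
ii → no match
iii → no match
iv → match
v → no match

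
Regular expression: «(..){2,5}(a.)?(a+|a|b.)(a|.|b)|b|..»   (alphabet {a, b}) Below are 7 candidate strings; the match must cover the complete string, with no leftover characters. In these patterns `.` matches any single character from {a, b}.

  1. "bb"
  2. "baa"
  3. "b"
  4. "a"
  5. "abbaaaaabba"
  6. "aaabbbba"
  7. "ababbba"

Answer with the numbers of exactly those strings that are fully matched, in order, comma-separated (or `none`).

1, 3, 5, 7

1. "bb" → match
2. "baa" → no match
3. "b" → match
4. "a" → no match
5. "abbaaaaabba" → match
6. "aaabbbba" → no match
7. "ababbba" → match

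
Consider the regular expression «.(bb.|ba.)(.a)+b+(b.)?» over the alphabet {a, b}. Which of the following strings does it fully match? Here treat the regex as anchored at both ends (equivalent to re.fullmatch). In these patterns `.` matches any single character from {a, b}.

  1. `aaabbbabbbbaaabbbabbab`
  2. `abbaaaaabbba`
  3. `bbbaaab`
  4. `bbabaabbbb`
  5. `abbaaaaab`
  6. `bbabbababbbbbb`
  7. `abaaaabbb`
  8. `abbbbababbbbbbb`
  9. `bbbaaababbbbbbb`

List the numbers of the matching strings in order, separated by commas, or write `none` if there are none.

2, 3, 4, 5, 6, 7, 8, 9

1 → no match
2. `abbaaaaabbba` → match
3. `bbbaaab` → match
4. `bbabaabbbb` → match
5. `abbaaaaab` → match
6 → match
7. `abaaaabbb` → match
8 → match
9 → match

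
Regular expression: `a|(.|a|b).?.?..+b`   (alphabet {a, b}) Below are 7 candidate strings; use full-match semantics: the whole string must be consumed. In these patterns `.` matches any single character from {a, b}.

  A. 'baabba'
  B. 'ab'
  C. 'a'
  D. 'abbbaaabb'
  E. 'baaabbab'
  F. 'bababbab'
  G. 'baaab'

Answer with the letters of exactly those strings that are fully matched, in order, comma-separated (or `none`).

C, D, E, F, G

A → no match
B → no match
C → match
D → match
E → match
F → match
G → match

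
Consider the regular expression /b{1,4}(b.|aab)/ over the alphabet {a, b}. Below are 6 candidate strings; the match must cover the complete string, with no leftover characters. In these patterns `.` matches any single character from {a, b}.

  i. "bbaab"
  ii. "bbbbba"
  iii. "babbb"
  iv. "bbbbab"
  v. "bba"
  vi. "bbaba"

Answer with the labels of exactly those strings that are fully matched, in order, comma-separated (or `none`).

i. "bbaab" → match
ii. "bbbbba" → match
iii. "babbb" → no match
iv. "bbbbab" → no match
v. "bba" → match
vi. "bbaba" → no match

i, ii, v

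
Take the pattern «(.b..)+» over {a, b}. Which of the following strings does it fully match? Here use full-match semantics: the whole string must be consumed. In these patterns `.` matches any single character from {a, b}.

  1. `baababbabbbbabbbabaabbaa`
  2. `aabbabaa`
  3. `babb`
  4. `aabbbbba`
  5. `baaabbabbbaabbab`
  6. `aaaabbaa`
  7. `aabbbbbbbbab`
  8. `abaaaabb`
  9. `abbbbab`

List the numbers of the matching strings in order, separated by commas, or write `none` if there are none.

1 → no match
2. `aabbabaa` → no match
3. `babb` → no match
4. `aabbbbba` → no match
5 → no match
6. `aaaabbaa` → no match
7. `aabbbbbbbbab` → no match
8. `abaaaabb` → no match
9. `abbbbab` → no match

none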